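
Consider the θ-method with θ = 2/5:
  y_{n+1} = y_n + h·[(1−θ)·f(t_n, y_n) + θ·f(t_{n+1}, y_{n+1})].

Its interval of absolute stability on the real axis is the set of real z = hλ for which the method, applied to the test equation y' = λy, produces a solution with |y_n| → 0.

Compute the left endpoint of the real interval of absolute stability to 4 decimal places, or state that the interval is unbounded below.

Set f=λy, z=hλ:
  y_{n+1} = y_n + z·[3/5·y_n + 2/5·y_{n+1}] ⇒ (1 − 2/5z)y_{n+1} = (1 + 3/5z)y_n
  Hence R(z) = (1 + 3/5z)/(1 − 2/5z).

Solve |R(x)|<1 on ℝ⁻.
x=-1.79: |R|=0.0431
R=−1: 1+3/5x = −1+2/5x ⇒ -1/5x=2 ⇒ x=2/(-1/5)=-10.0000
Confirm numerically:
  x=-8.356: |R|=0.92428 <1
  x=-4.650: |R|=0.62587 <1
  x=-4.420: |R|=0.59682 <1
  x=-10.478: |R|=1.01842 >1
  x=-10.141: |R|=1.00558 >1
  x=-10.128: |R|=1.00507 >1
So |R|<1 on (-10.0000, 0).

z* = -10.0000.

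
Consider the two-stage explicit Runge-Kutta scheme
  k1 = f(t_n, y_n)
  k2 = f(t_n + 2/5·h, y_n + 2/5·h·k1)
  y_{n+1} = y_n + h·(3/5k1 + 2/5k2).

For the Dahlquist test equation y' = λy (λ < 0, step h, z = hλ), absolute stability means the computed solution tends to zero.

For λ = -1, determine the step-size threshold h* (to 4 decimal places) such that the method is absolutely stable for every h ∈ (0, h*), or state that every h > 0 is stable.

(-6.2500,0); λ=-1 ⇒ h* = (25/4)/1 = 6.2500.

On y'=λy, z=hλ:
  k1=λy_n ⇒ h·k1=z·y_n;  k2=λ(1+2/5z)y_n ⇒ h·k2=z(1+2/5z)y_n
  y_{n+1}/y_n = 1 + 3/5z + 2/5z(1+2/5z) = 1 + z + 4/25z²
  ⇒ R(z) = 1 + z + 4/25z².

Need |R(x)|<1, x<0.
x=-1.12: |R|=0.0807
R=1: x+4/25x²=0 ⇒ x=−25/4=-6.2500; min R=1−1/(4·4/25)=-0.5625>−1
Confirm numerically:
  x=-4.732: |R|=0.14931 <1
  x=-3.846: |R|=0.47933 <1
  x=-3.208: |R|=0.56140 <1
  x=-2.771: |R|=0.54245 <1
  x=-6.743: |R|=1.53189 >1
  x=-6.687: |R|=1.46756 >1
  x=-6.662: |R|=1.43916 >1
So |R|<1 on (-6.2500, 0).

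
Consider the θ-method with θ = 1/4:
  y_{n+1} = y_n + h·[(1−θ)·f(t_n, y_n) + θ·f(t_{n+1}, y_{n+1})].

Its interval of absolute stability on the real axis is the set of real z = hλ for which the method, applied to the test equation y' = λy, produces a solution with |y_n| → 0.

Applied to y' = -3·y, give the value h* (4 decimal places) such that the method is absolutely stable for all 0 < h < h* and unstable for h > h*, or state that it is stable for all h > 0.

(-4.0000,0); λ=-3 ⇒ h* = (4)/3 = 1.3333.

On y'=λy, z=hλ:
  y_{n+1} = y_n + z·[3/4·y_n + 1/4·y_{n+1}] ⇒ (1 − 1/4z)y_{n+1} = (1 + 3/4z)y_n
  ⇒ R(z) = (1 + 3/4z)/(1 − 1/4z).

Boundary: |R(x)|=1, x<0.
x=-1.23: |R|=0.0593
R=−1: 1+3/4x = −1+1/4x ⇒ -1/2x=2 ⇒ x=2/(-1/2)=-4.0000
Confirm numerically:
  x=-3.525: |R|=0.87375 <1
  x=-2.571: |R|=0.56506 <1
  x=-2.098: |R|=0.37619 <1
  x=-1.867: |R|=0.27288 <1
  x=-4.485: |R|=1.11432 >1
  x=-4.459: |R|=1.10852 >1
So |R|<1 on (-4.0000, 0).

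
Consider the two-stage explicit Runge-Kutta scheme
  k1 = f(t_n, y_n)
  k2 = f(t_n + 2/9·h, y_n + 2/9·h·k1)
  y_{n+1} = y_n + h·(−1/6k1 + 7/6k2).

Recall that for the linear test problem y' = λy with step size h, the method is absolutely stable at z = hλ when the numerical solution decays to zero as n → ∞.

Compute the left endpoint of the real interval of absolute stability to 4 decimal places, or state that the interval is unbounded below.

left endpoint -3.8571.

With y'=λy (z=hλ):
  k1=λy_n ⇒ h·k1=z·y_n;  k2=λ(1+2/9z)y_n ⇒ h·k2=z(1+2/9z)y_n
  y_{n+1}/y_n = 1 − 1/6z + 7/6z(1+2/9z) = 1 + z + 7/27z²
  R(z) = 1 + z + 7/27z².

Find x<0 with |R(x)|<1.
x=-1.16: |R|=0.1889
R=1: x+7/27x²=0 ⇒ x=−27/7=-3.8571; min R=1−1/(4·7/27)=0.0357>−1
Confirm numerically:
  x=-3.544: |R|=0.71228 <1
  x=-3.448: |R|=0.63426 <1
  x=-1.891: |R|=0.03608 <1
  x=-4.337: |R|=1.53955 >1
  x=-3.946: |R|=1.09090 >1
Stable set (-3.8571, 0).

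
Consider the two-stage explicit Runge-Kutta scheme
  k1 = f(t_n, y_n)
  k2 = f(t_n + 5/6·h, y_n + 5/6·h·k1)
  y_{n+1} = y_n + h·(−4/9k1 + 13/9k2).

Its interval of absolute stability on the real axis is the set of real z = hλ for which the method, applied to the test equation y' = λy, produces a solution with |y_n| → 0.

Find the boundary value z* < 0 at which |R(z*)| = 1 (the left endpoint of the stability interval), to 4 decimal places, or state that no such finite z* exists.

Test eqn y'=λy, z=hλ:
  k1=λy_n ⇒ h·k1=z·y_n;  k2=λ(1+5/6z)y_n ⇒ h·k2=z(1+5/6z)y_n
  y_{n+1}/y_n = 1 − 4/9z + 13/9z(1+5/6z) = 1 + z + 65/54z²
  Hence R(z) = 1 + z + 65/54z².

Solve |R(x)|<1 on ℝ⁻.
x=-0.71: |R|=0.8968
R=1: x+65/54x²=0 ⇒ x=−54/65=-0.8308; min R=1−1/(4·65/54)=0.7923>−1
Confirm numerically:
  x=-0.769: |R|=0.94282 <1
  x=-0.656: |R|=0.86200 <1
  x=-0.561: |R|=0.81783 <1
  x=-1.380: |R|=1.91233 >1
  x=-1.375: |R|=1.90075 >1
  x=-1.027: |R|=1.24258 >1
So |R|<1 on (-0.8308, 0).

left endpoint -0.8308.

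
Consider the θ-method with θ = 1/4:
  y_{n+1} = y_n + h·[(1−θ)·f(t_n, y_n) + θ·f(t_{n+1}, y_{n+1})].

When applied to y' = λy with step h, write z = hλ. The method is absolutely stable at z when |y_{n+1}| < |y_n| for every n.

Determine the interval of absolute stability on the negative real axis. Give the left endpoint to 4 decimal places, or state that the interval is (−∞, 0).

(-4.0000, 0).

Test eqn y'=λy, z=hλ:
  y_{n+1} = y_n + z·[3/4·y_n + 1/4·y_{n+1}] ⇒ (1 − 1/4z)y_{n+1} = (1 + 3/4z)y_n
  Hence R(z) = (1 + 3/4z)/(1 − 1/4z).

Boundary: |R(x)|=1, x<0.
x=-1.49: |R|=0.0856
R=−1: 1+3/4x = −1+1/4x ⇒ -1/2x=2 ⇒ x=2/(-1/2)=-4.0000
Confirm numerically:
  x=-3.962: |R|=0.99045 <1
  x=-3.629: |R|=0.90274 <1
  x=-2.771: |R|=0.63698 <1
  x=-4.455: |R|=1.10763 >1
  x=-4.229: |R|=1.05566 >1
  x=-4.111: |R|=1.02737 >1
Stable set (-4.0000, 0).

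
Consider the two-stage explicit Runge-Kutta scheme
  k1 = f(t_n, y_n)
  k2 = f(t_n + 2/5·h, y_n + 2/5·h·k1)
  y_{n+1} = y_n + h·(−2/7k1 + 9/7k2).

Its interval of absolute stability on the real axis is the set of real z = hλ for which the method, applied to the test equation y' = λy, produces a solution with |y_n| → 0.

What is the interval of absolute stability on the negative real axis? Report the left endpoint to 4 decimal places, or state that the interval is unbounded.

On y'=λy, z=hλ:
  k1=λy_n ⇒ h·k1=z·y_n;  k2=λ(1+2/5z)y_n ⇒ h·k2=z(1+2/5z)y_n
  y_{n+1}/y_n = 1 − 2/7z + 9/7z(1+2/5z) = 1 + z + 18/35z²
  so R(z) = 1 + z + 18/35z².

Solve |R(x)|<1 on ℝ⁻.
x=-0.89: |R|=0.5174
R=1: x+18/35x²=0 ⇒ x=−35/18=-1.9444; min R=1−1/(4·18/35)=0.5139>−1
Confirm numerically:
  x=-1.744: |R|=0.82022 <1
  x=-1.422: |R|=0.61793 <1
  x=-1.394: |R|=0.60538 <1
  x=-2.505: |R|=1.72216 >1
  x=-2.024: |R|=1.08281 >1
Interval (-1.9444, 0).

(-1.9444, 0).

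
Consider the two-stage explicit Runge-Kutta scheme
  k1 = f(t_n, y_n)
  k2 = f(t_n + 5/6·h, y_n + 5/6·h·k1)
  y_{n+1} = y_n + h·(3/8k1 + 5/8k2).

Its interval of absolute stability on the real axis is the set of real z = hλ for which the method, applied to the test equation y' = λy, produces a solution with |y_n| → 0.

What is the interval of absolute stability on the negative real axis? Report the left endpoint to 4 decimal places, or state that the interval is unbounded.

Test eqn y'=λy, z=hλ:
  k1=λy_n ⇒ h·k1=z·y_n;  k2=λ(1+5/6z)y_n ⇒ h·k2=z(1+5/6z)y_n
  y_{n+1}/y_n = 1 + 3/8z + 5/8z(1+5/6z) = 1 + z + 25/48z²
  ⇒ R(z) = 1 + z + 25/48z².

Need |R(x)|<1, x<0.
x=-1.47: |R|=0.6555
R=1: x+25/48x²=0 ⇒ x=−48/25=-1.9200; min R=1−1/(4·25/48)=0.5200>−1
Confirm numerically:
  x=-1.501: |R|=0.67244 <1
  x=-1.320: |R|=0.58750 <1
  x=-0.832: |R|=0.52853 <1
  x=-2.216: |R|=1.34163 >1
  x=-2.138: |R|=1.24275 >1
Interval (-1.9200, 0).

(-1.9200, 0).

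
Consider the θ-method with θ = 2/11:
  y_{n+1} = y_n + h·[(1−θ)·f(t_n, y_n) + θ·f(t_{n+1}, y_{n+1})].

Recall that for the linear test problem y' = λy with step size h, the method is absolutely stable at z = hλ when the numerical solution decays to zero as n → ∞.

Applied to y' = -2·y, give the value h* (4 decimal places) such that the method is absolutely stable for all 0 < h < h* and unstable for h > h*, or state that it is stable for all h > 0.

(-3.1429,0); λ=-2 ⇒ h* = (22/7)/2 = 1.5714.

Test eqn y'=λy, z=hλ:
  y_{n+1} = y_n + z·[9/11·y_n + 2/11·y_{n+1}] ⇒ (1 − 2/11z)y_{n+1} = (1 + 9/11z)y_n
  ⇒ R(z) = (1 + 9/11z)/(1 − 2/11z).

Boundary: |R(x)|=1, x<0.
x=-0.74: |R|=0.3478
R=−1: 1+9/11x = −1+2/11x ⇒ -7/11x=2 ⇒ x=2/(-7/11)=-3.1429
Confirm numerically:
  x=-2.911: |R|=0.90352 <1
  x=-2.503: |R|=0.72017 <1
  x=-1.300: |R|=0.05147 <1
  x=-3.715: |R|=1.21731 >1
  x=-3.598: |R|=1.17509 >1
  x=-3.213: |R|=1.02818 >1
Interval (-3.1429, 0).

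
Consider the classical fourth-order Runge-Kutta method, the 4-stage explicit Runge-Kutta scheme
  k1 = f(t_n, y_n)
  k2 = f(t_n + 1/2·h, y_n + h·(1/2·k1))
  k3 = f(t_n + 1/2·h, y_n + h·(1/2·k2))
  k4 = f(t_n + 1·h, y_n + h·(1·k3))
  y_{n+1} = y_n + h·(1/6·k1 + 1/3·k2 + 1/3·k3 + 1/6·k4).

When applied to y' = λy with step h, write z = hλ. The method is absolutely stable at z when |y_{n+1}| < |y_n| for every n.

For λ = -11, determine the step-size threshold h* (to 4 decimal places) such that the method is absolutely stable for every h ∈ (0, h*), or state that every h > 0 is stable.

(-2.7853,0); λ=-11 ⇒ h* = 0.2532.

On y'=λy, z=hλ:
  order 4, 4-stage ⇒ R(z)=1+z+z^2/2+z^3/6+z^4/24
  (e.g. R(-0.59)=0.55487, |R|=0.55487)

Need |R(x)|<1, x<0.
x=-0.59: |R|=0.5549
|R(-2.3)|=0.4832 |R(-1.79)|=0.2839 |R(-1.11)|=0.3414
Bisect:
  x_lo=-3.2186 |R|=1.8754  x_hi=-0.3849 |R|=0.6806
  mid=-1.80172 |R|=0.28566 →hi
  mid=-2.51015 |R|=0.65846 →hi
  mid=-2.86436 |R|=1.12590 →lo
  mid=-2.68726 |R|=0.86197 →hi
  mid=-2.77581 |R|=0.98579 →hi
  mid=-2.82008 |R|=1.05373 →lo
  mid=-2.79795 |R|=1.01924 →lo
  mid=-2.78688 |R|=1.00239 →lo
  mid=-2.78134 |R|=0.99406 →hi
  mid=-2.78411 |R|=0.99822 →hi
  ...
  [-2.78532,-2.78515] ⇒ x*=-2.7853
Stable set (-2.7853, 0).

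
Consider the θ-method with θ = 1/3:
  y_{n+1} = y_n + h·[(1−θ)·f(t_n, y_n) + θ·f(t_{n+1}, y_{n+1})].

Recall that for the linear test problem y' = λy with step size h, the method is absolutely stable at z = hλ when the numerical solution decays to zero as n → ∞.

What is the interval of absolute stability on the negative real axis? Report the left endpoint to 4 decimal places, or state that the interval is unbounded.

Set f=λy, z=hλ:
  y_{n+1} = y_n + z·[2/3·y_n + 1/3·y_{n+1}] ⇒ (1 − 1/3z)y_{n+1} = (1 + 2/3z)y_n
  R(z) = (1 + 2/3z)/(1 − 1/3z).

Find x<0 with |R(x)|<1.
x=-1.7: |R|=0.0851
R=−1: 1+2/3x = −1+1/3x ⇒ -1/3x=2 ⇒ x=2/(-1/3)=-6.0000
Confirm numerically:
  x=-5.056: |R|=0.88282 <1
  x=-3.731: |R|=0.66290 <1
  x=-2.983: |R|=0.49574 <1
  x=-6.313: |R|=1.03361 >1
  x=-6.307: |R|=1.03299 >1
  x=-6.043: |R|=1.00476 >1
So |R|<1 on (-6.0000, 0).

(-6.0000, 0).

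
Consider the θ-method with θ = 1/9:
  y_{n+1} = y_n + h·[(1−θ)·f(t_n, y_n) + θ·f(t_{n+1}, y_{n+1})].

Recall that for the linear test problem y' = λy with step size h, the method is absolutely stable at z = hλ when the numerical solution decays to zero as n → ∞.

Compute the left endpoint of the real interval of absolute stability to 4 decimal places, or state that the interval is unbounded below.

Set f=λy, z=hλ:
  y_{n+1} = y_n + z·[8/9·y_n + 1/9·y_{n+1}] ⇒ (1 − 1/9z)y_{n+1} = (1 + 8/9z)y_n
  so R(z) = (1 + 8/9z)/(1 − 1/9z).

Find x<0 with |R(x)|<1.
x=-0.82: |R|=0.2485
R=−1: 1+8/9x = −1+1/9x ⇒ -7/9x=2 ⇒ x=2/(-7/9)=-2.5714
Confirm numerically:
  x=-2.398: |R|=0.89349 <1
  x=-1.952: |R|=0.60409 <1
  x=-1.404: |R|=0.21453 <1
  x=-1.038: |R|=0.06934 <1
  x=-2.790: |R|=1.12977 >1
  x=-2.704: |R|=1.07929 >1
So |R|<1 on (-2.5714, 0).

z* = -2.5714.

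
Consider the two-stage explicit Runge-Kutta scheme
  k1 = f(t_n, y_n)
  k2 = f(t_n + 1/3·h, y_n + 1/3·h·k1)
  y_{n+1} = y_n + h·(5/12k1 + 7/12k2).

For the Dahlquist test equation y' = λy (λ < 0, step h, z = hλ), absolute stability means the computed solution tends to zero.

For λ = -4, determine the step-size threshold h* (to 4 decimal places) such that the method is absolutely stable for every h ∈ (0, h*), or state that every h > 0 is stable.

(-5.1429,0); λ=-4 ⇒ h* = (36/7)/4 = 1.2857.

Test eqn y'=λy, z=hλ:
  k1=λy_n ⇒ h·k1=z·y_n;  k2=λ(1+1/3z)y_n ⇒ h·k2=z(1+1/3z)y_n
  y_{n+1}/y_n = 1 + 5/12z + 7/12z(1+1/3z) = 1 + z + 7/36z²
  Hence R(z) = 1 + z + 7/36z².

Find x<0 with |R(x)|<1.
x=-1.76: |R|=0.1577
R=1: x+7/36x²=0 ⇒ x=−36/7=-5.1429; min R=1−1/(4·7/36)=-0.2857>−1
Confirm numerically:
  x=-4.014: |R|=0.11893 <1
  x=-3.842: |R|=0.02819 <1
  x=-3.020: |R|=0.24659 <1
  x=-2.669: |R|=0.28386 <1
  x=-5.637: |R|=1.54162 >1
  x=-5.244: |R|=1.10313 >1
So |R|<1 on (-5.1429, 0).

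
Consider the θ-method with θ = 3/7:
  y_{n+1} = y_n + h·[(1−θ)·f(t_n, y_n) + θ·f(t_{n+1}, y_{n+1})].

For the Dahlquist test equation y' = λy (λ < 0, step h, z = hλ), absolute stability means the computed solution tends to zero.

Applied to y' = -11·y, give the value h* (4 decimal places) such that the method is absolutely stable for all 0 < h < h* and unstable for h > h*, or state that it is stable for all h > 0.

With y'=λy (z=hλ):
  y_{n+1} = y_n + z·[4/7·y_n + 3/7·y_{n+1}] ⇒ (1 − 3/7z)y_{n+1} = (1 + 4/7z)y_n
  Hence R(z) = (1 + 4/7z)/(1 − 3/7z).

Need |R(x)|<1, x<0.
x=-0.63: |R|=0.5039
R=−1: 1+4/7x = −1+3/7x ⇒ -1/7x=2 ⇒ x=2/(-1/7)=-14.0000
Confirm numerically:
  x=-13.001: |R|=0.97828 <1
  x=-11.222: |R|=0.93169 <1
  x=-5.610: |R|=0.64792 <1
  x=-14.585: |R|=1.01153 >1
  x=-14.570: |R|=1.01124 >1
So |R|<1 on (-14.0000, 0).

(-14.0000,0); λ=-11 ⇒ h* = (14)/11 = 1.2727.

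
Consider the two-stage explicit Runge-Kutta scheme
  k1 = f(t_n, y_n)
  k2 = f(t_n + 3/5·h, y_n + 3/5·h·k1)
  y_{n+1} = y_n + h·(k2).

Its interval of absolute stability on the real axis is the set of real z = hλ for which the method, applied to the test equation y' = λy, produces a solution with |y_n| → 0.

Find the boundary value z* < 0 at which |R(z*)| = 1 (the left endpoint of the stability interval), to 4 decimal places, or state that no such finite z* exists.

Set f=λy, z=hλ:
  k1=λy_n ⇒ h·k1=z·y_n;  k2=λ(1+3/5z)y_n ⇒ h·k2=z(1+3/5z)y_n
  y_{n+1}/y_n = 1 + z(1+3/5z) = 1 + z + 3/5z²
  so R(z) = 1 + z + 3/5z².

Boundary: |R(x)|=1, x<0.
x=-0.93: |R|=0.5889
R=1: x+3/5x²=0 ⇒ x=−5/3=-1.6667; min R=1−1/(4·3/5)=0.5833>−1
Confirm numerically:
  x=-1.601: |R|=0.93692 <1
  x=-1.551: |R|=0.89236 <1
  x=-1.358: |R|=0.74850 <1
  x=-1.318: |R|=0.72427 <1
  x=-2.246: |R|=1.78071 >1
  x=-1.910: |R|=1.27886 >1
Interval (-1.6667, 0).

z* = -1.6667.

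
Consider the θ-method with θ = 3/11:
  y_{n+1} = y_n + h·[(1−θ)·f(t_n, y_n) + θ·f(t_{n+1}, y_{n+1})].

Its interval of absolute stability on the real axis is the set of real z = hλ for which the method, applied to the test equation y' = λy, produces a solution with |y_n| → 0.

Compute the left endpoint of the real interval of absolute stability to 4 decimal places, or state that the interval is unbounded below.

On y'=λy, z=hλ:
  y_{n+1} = y_n + z·[8/11·y_n + 3/11·y_{n+1}] ⇒ (1 − 3/11z)y_{n+1} = (1 + 8/11z)y_n
  ⇒ R(z) = (1 + 8/11z)/(1 − 3/11z).

Find x<0 with |R(x)|<1.
x=-0.31: |R|=0.7142
R=−1: 1+8/11x = −1+3/11x ⇒ -5/11x=2 ⇒ x=2/(-5/11)=-4.4000
Confirm numerically:
  x=-3.456: |R|=0.77911 <1
  x=-3.208: |R|=0.71102 <1
  x=-2.381: |R|=0.44359 <1
  x=-1.841: |R|=0.22562 <1
  x=-4.968: |R|=1.10964 >1
  x=-4.964: |R|=1.10891 >1
  x=-4.959: |R|=1.10801 >1
Interval (-4.4000, 0).

z* = -4.4000.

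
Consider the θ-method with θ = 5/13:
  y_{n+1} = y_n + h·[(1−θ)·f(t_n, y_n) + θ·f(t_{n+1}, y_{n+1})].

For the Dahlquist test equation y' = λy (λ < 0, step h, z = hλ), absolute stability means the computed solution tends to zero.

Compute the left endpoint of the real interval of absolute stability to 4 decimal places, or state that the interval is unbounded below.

Test eqn y'=λy, z=hλ:
  y_{n+1} = y_n + z·[8/13·y_n + 5/13·y_{n+1}] ⇒ (1 − 5/13z)y_{n+1} = (1 + 8/13z)y_n
  Hence R(z) = (1 + 8/13z)/(1 − 5/13z).

Solve |R(x)|<1 on ℝ⁻.
x=-1.72: |R|=0.0352
R=−1: 1+8/13x = −1+5/13x ⇒ -3/13x=2 ⇒ x=2/(-3/13)=-8.6667
Confirm numerically:
  x=-6.566: |R|=0.86249 <1
  x=-5.119: |R|=0.72424 <1
  x=-4.737: |R|=0.67864 <1
  x=-9.245: |R|=1.02930 >1
  x=-9.219: |R|=1.02804 >1
  x=-9.110: |R|=1.02272 >1
Stable set (-8.6667, 0).

z* = -8.6667.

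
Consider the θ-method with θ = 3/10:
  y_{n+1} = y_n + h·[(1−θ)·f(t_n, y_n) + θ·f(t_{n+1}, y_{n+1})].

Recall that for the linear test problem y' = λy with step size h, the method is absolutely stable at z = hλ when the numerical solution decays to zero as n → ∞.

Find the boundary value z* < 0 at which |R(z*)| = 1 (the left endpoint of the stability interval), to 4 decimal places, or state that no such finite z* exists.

With y'=λy (z=hλ):
  y_{n+1} = y_n + z·[7/10·y_n + 3/10·y_{n+1}] ⇒ (1 − 3/10z)y_{n+1} = (1 + 7/10z)y_n
  Hence R(z) = (1 + 7/10z)/(1 − 3/10z).

Find x<0 with |R(x)|<1.
x=-1.46: |R|=0.0153
R=−1: 1+7/10x = −1+3/10x ⇒ -2/5x=2 ⇒ x=2/(-2/5)=-5.0000
Confirm numerically:
  x=-4.647: |R|=0.94102 <1
  x=-4.452: |R|=0.90615 <1
  x=-3.474: |R|=0.70111 <1
  x=-2.287: |R|=0.35638 <1
  x=-5.592: |R|=1.08844 >1
  x=-5.515: |R|=1.07760 >1
  x=-5.183: |R|=1.02865 >1
Interval (-5.0000, 0).

left endpoint -5.0000.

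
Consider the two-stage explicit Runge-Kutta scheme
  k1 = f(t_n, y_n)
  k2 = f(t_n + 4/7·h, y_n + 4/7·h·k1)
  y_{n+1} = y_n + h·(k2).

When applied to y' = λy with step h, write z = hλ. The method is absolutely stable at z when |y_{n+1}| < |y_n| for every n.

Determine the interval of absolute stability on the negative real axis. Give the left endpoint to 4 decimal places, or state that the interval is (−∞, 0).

With y'=λy (z=hλ):
  k1=λy_n ⇒ h·k1=z·y_n;  k2=λ(1+4/7z)y_n ⇒ h·k2=z(1+4/7z)y_n
  y_{n+1}/y_n = 1 + z(1+4/7z) = 1 + z + 4/7z²
  so R(z) = 1 + z + 4/7z².

Boundary: |R(x)|=1, x<0.
x=-0.31: |R|=0.7449
R=1: x+4/7x²=0 ⇒ x=−7/4=-1.7500; min R=1−1/(4·4/7)=0.5625>−1
Confirm numerically:
  x=-1.412: |R|=0.72728 <1
  x=-1.184: |R|=0.61706 <1
  x=-1.141: |R|=0.60293 <1
  x=-2.301: |R|=1.72449 >1
  x=-2.073: |R|=1.38262 >1
  x=-1.950: |R|=1.22286 >1
Interval (-1.7500, 0).

z∈(-1.7500,0).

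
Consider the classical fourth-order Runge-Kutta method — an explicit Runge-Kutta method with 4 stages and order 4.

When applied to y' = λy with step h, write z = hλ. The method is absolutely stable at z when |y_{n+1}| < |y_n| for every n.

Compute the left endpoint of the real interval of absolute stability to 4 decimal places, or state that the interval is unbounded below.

z* = -2.7853.

Set f=λy, z=hλ:
  order 4, 4-stage ⇒ R(z)=1+z+z^2/2+z^3/6+z^4/24
  (e.g. R(-1.5)=0.27344, |R|=0.27344)

Boundary: |R(x)|=1, x<0.
x=-1.5: |R|=0.2734
|R(-2.89)|=1.1697 |R(-1.27)|=0.3034 |R(-0.92)|=0.4033
Bisect:
  x_lo=-3.6066 |R|=3.1282  x_hi=-0.1183 |R|=0.8885
  mid=-1.86243 |R|=0.29652 →hi
  mid=-2.73452 |R|=0.92611 →hi
  mid=-3.17056 |R|=1.75418 →lo
  mid=-2.95254 |R|=1.28286 →lo
  mid=-2.84353 |R|=1.09141 →lo
  mid=-2.78902 |R|=1.00564 →lo
  mid=-2.76177 |R|=0.96511 →hi
  mid=-2.77540 |R|=0.98518 →hi
  mid=-2.78221 |R|=0.99536 →hi
  mid=-2.78562 |R|=1.00049 →lo
  ...
  [-2.78541,-2.78519] ⇒ x*=-2.7853
Interval (-2.7853, 0).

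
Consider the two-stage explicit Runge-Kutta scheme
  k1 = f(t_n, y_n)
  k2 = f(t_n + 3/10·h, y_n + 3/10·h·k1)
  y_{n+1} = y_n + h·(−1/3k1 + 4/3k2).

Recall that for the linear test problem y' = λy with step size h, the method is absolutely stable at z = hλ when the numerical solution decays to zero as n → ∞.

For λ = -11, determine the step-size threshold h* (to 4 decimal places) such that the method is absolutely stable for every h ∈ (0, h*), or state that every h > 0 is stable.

(-2.5000,0); λ=-11 ⇒ h* = (5/2)/11 = 0.2273.

Set f=λy, z=hλ:
  k1=λy_n ⇒ h·k1=z·y_n;  k2=λ(1+3/10z)y_n ⇒ h·k2=z(1+3/10z)y_n
  y_{n+1}/y_n = 1 − 1/3z + 4/3z(1+3/10z) = 1 + z + 2/5z²
  Hence R(z) = 1 + z + 2/5z².

Solve |R(x)|<1 on ℝ⁻.
x=-1.64: |R|=0.4358
R=1: x+2/5x²=0 ⇒ x=−5/2=-2.5000; min R=1−1/(4·2/5)=0.3750>−1
Confirm numerically:
  x=-2.355: |R|=0.86341 <1
  x=-1.972: |R|=0.58351 <1
  x=-1.184: |R|=0.37674 <1
  x=-2.977: |R|=1.56801 >1
  x=-2.705: |R|=1.22181 >1
So |R|<1 on (-2.5000, 0).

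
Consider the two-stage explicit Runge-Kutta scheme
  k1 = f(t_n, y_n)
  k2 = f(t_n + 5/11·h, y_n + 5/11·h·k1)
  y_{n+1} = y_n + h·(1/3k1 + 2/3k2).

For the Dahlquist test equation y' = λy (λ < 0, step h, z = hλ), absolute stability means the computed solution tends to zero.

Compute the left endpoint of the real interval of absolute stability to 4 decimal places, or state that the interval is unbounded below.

z* = -3.3000.

On y'=λy, z=hλ:
  k1=λy_n ⇒ h·k1=z·y_n;  k2=λ(1+5/11z)y_n ⇒ h·k2=z(1+5/11z)y_n
  y_{n+1}/y_n = 1 + 1/3z + 2/3z(1+5/11z) = 1 + z + 10/33z²
  so R(z) = 1 + z + 10/33z².

Need |R(x)|<1, x<0.
x=-1.67: |R|=0.1751
R=1: x+10/33x²=0 ⇒ x=−33/10=-3.3000; min R=1−1/(4·10/33)=0.1750>−1
Confirm numerically:
  x=-3.244: |R|=0.94495 <1
  x=-2.545: |R|=0.41773 <1
  x=-2.260: |R|=0.28776 <1
  x=-1.400: |R|=0.19394 <1
  x=-3.880: |R|=1.68194 >1
  x=-3.849: |R|=1.64033 >1
  x=-3.727: |R|=1.48225 >1
Stable set (-3.3000, 0).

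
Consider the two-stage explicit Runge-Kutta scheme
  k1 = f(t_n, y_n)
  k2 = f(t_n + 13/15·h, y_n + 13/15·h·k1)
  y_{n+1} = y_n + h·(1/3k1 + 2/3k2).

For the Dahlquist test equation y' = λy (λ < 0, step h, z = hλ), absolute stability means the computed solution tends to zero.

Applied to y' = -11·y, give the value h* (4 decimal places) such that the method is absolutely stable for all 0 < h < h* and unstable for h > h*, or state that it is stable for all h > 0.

(-1.7308,0); λ=-11 ⇒ h* = (45/26)/11 = 0.1573.

On y'=λy, z=hλ:
  k1=λy_n ⇒ h·k1=z·y_n;  k2=λ(1+13/15z)y_n ⇒ h·k2=z(1+13/15z)y_n
  y_{n+1}/y_n = 1 + 1/3z + 2/3z(1+13/15z) = 1 + z + 26/45z²
  ⇒ R(z) = 1 + z + 26/45z².

Find x<0 with |R(x)|<1.
x=-0.51: |R|=0.6403
R=1: x+26/45x²=0 ⇒ x=−45/26=-1.7308; min R=1−1/(4·26/45)=0.5673>−1
Confirm numerically:
  x=-1.339: |R|=0.69691 <1
  x=-1.108: |R|=0.60132 <1
  x=-0.790: |R|=0.57059 <1
  x=-1.922: |R|=1.21236 >1
  x=-1.793: |R|=1.06447 >1
Interval (-1.7308, 0).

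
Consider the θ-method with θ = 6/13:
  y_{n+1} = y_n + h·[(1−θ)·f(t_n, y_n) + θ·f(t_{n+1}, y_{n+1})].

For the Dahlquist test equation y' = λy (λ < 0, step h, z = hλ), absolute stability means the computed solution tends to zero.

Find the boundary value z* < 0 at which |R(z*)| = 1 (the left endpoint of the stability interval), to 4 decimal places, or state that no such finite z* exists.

left endpoint -26.0000.

Test eqn y'=λy, z=hλ:
  y_{n+1} = y_n + z·[7/13·y_n + 6/13·y_{n+1}] ⇒ (1 − 6/13z)y_{n+1} = (1 + 7/13z)y_n
  R(z) = (1 + 7/13z)/(1 − 6/13z).

Solve |R(x)|<1 on ℝ⁻.
x=-0.83: |R|=0.3999
R=−1: 1+7/13x = −1+6/13x ⇒ -1/13x=2 ⇒ x=2/(-1/13)=-26.0000
Confirm numerically:
  x=-17.092: |R|=0.92291 <1
  x=-15.916: |R|=0.90706 <1
  x=-14.182: |R|=0.87952 <1
  x=-26.149: |R|=1.00088 >1
  x=-26.043: |R|=1.00025 >1
So |R|<1 on (-26.0000, 0).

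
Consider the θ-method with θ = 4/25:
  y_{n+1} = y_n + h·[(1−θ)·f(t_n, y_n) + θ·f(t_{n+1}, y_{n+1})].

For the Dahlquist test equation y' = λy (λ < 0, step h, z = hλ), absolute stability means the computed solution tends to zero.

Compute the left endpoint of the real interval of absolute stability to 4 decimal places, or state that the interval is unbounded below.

On y'=λy, z=hλ:
  y_{n+1} = y_n + z·[21/25·y_n + 4/25·y_{n+1}] ⇒ (1 − 4/25z)y_{n+1} = (1 + 21/25z)y_n
  ⇒ R(z) = (1 + 21/25z)/(1 − 4/25z).

Need |R(x)|<1, x<0.
x=-0.33: |R|=0.6866
R=−1: 1+21/25x = −1+4/25x ⇒ -17/25x=2 ⇒ x=2/(-17/25)=-2.9412
Confirm numerically:
  x=-2.100: |R|=0.57186 <1
  x=-2.022: |R|=0.52774 <1
  x=-1.497: |R|=0.20773 <1
  x=-1.413: |R|=0.15245 <1
  x=-3.177: |R|=1.10632 >1
  x=-3.117: |R|=1.07977 >1
Interval (-2.9412, 0).

left endpoint -2.9412.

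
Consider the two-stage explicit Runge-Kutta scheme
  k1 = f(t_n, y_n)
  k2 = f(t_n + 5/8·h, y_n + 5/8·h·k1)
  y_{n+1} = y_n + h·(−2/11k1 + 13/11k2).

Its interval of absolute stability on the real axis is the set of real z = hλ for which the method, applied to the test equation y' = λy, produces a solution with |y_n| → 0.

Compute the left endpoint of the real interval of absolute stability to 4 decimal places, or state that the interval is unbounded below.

Test eqn y'=λy, z=hλ:
  k1=λy_n ⇒ h·k1=z·y_n;  k2=λ(1+5/8z)y_n ⇒ h·k2=z(1+5/8z)y_n
  y_{n+1}/y_n = 1 − 2/11z + 13/11z(1+5/8z) = 1 + z + 65/88z²
  ⇒ R(z) = 1 + z + 65/88z².

Boundary: |R(x)|=1, x<0.
x=-1.06: |R|=0.7699
R=1: x+65/88x²=0 ⇒ x=−88/65=-1.3538; min R=1−1/(4·65/88)=0.6615>−1
Confirm numerically:
  x=-1.076: |R|=0.77918 <1
  x=-0.991: |R|=0.73440 <1
  x=-0.607: |R|=0.66515 <1
  x=-0.569: |R|=0.67014 <1
  x=-1.580: |R|=1.26393 >1
  x=-1.530: |R|=1.19907 >1
  x=-1.521: |R|=1.18779 >1
Interval (-1.3538, 0).

left endpoint -1.3538.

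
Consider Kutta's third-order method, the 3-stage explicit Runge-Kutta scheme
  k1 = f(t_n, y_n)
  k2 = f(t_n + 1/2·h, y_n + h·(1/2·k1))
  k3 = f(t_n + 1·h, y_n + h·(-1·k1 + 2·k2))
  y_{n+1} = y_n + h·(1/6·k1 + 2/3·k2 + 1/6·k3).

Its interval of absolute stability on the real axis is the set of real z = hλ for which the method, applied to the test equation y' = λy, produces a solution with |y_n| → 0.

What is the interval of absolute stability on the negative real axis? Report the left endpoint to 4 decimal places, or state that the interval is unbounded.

(-2.5127, 0).

With y'=λy (z=hλ):
  order 3, 3-stage ⇒ R(z)=1+z+z^2/2+z^3/6
  (e.g. R(-1.45)=0.09315, |R|=0.09315)

Solve |R(x)|<1 on ℝ⁻.
x=-1.45: |R|=0.0931
|R(-2.25)|=0.6172 |R(-1.78)|=0.1358 |R(-0.86)|=0.4038
Bisect:
  x_lo=-2.8616 |R|=1.6728  x_hi=-0.1402 |R|=0.8692
  mid=-1.50091 |R|=0.06193 →hi
  mid=-2.18127 |R|=0.53203 →hi
  mid=-2.52145 |R|=1.01437 →lo
  mid=-2.35136 |R|=0.75365 →hi
  mid=-2.43641 |R|=0.87882 →hi
  mid=-2.47893 |R|=0.94526 →hi
  mid=-2.50019 |R|=0.97947 →hi
  mid=-2.51082 |R|=0.99684 →hi
  mid=-2.51613 |R|=1.00558 →lo
  ...
  [-2.51281,-2.51265] ⇒ x*=-2.5127
Interval (-2.5127, 0).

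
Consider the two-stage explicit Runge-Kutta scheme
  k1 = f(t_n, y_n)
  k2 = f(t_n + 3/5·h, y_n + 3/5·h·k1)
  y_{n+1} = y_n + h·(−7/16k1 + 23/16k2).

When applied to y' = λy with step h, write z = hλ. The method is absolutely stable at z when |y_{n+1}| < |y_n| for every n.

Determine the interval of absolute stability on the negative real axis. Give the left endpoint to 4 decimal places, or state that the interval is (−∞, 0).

z∈(-1.1594,0).

Set f=λy, z=hλ:
  k1=λy_n ⇒ h·k1=z·y_n;  k2=λ(1+3/5z)y_n ⇒ h·k2=z(1+3/5z)y_n
  y_{n+1}/y_n = 1 − 7/16z + 23/16z(1+3/5z) = 1 + z + 69/80z²
  Hence R(z) = 1 + z + 69/80z².

Solve |R(x)|<1 on ℝ⁻.
x=-0.58: |R|=0.7101
R=1: x+69/80x²=0 ⇒ x=−80/69=-1.1594; min R=1−1/(4·69/80)=0.7101>−1
Confirm numerically:
  x=-1.110: |R|=0.95269 <1
  x=-0.785: |R|=0.74649 <1
  x=-0.518: |R|=0.71343 <1
  x=-1.687: |R|=1.76765 >1
  x=-1.634: |R|=1.66884 >1
  x=-1.338: |R|=1.20609 >1
Interval (-1.1594, 0).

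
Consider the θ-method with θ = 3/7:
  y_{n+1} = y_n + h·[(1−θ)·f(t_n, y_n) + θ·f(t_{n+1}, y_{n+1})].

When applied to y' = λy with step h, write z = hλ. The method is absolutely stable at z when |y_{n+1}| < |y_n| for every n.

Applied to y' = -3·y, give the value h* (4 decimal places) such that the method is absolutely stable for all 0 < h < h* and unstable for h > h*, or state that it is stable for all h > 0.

(-14.0000,0); λ=-3 ⇒ h* = (14)/3 = 4.6667.

Set f=λy, z=hλ:
  y_{n+1} = y_n + z·[4/7·y_n + 3/7·y_{n+1}] ⇒ (1 − 3/7z)y_{n+1} = (1 + 4/7z)y_n
  so R(z) = (1 + 4/7z)/(1 − 3/7z).

Find x<0 with |R(x)|<1.
x=-0.71: |R|=0.4556
R=−1: 1+4/7x = −1+3/7x ⇒ -1/7x=2 ⇒ x=2/(-1/7)=-14.0000
Confirm numerically:
  x=-13.907: |R|=0.99809 <1
  x=-13.131: |R|=0.98127 <1
  x=-7.291: |R|=0.76764 <1
  x=-14.513: |R|=1.01015 >1
  x=-14.257: |R|=1.00516 >1
  x=-14.082: |R|=1.00167 >1
So |R|<1 on (-14.0000, 0).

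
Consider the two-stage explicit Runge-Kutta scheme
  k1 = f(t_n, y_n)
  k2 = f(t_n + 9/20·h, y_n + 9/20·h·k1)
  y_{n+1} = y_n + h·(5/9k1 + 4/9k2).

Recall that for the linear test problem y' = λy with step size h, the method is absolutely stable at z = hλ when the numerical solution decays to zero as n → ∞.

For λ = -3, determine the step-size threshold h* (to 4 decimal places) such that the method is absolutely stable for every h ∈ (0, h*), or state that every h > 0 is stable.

(-5.0000,0); λ=-3 ⇒ h* = (5)/3 = 1.6667.

Set f=λy, z=hλ:
  k1=λy_n ⇒ h·k1=z·y_n;  k2=λ(1+9/20z)y_n ⇒ h·k2=z(1+9/20z)y_n
  y_{n+1}/y_n = 1 + 5/9z + 4/9z(1+9/20z) = 1 + z + 1/5z²
  ⇒ R(z) = 1 + z + 1/5z².

Solve |R(x)|<1 on ℝ⁻.
x=-0.46: |R|=0.5823
R=1: x+1/5x²=0 ⇒ x=−5=-5.0000; min R=1−1/(4·1/5)=-0.2500>−1
Confirm numerically:
  x=-4.937: |R|=0.93779 <1
  x=-3.376: |R|=0.09652 <1
  x=-2.854: |R|=0.22494 <1
  x=-2.023: |R|=0.20449 <1
  x=-5.215: |R|=1.22424 >1
  x=-5.127: |R|=1.13023 >1
So |R|<1 on (-5.0000, 0).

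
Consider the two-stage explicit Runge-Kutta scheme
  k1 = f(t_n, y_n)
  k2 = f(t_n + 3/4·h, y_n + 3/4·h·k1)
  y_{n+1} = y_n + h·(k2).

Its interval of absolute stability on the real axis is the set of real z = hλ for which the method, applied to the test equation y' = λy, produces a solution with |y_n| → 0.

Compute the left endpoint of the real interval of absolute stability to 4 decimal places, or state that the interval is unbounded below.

On y'=λy, z=hλ:
  k1=λy_n ⇒ h·k1=z·y_n;  k2=λ(1+3/4z)y_n ⇒ h·k2=z(1+3/4z)y_n
  y_{n+1}/y_n = 1 + z(1+3/4z) = 1 + z + 3/4z²
  so R(z) = 1 + z + 3/4z².

Boundary: |R(x)|=1, x<0.
x=-1.64: |R|=1.3772
R=1: x+3/4x²=0 ⇒ x=−4/3=-1.3333; min R=1−1/(4·3/4)=0.6667>−1
Confirm numerically:
  x=-1.084: |R|=0.79729 <1
  x=-0.881: |R|=0.70112 <1
  x=-0.830: |R|=0.68667 <1
  x=-0.690: |R|=0.66707 <1
  x=-1.903: |R|=1.81306 >1
  x=-1.793: |R|=1.61814 >1
  x=-1.775: |R|=1.58797 >1
So |R|<1 on (-1.3333, 0).

z* = -1.3333.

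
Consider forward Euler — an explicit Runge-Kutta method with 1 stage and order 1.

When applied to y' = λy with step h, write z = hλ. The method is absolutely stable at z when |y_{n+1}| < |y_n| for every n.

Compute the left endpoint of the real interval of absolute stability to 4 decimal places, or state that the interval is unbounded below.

left endpoint -2.0000.

Test eqn y'=λy, z=hλ:
  order 1, 1-stage ⇒ R(z)=1+z
  (e.g. R(-1.42)=-0.42000, |R|=0.42000)

Solve |R(x)|<1 on ℝ⁻.
x=-1.42: |R|=0.4200
|R(-2.29)|=1.2900 |R(-1.73)|=0.7300 |R(-1.06)|=0.0600
Bisect:
  x_lo=-2.4713 |R|=1.4713  x_hi=-0.3029 |R|=0.6971
  mid=-1.38713 |R|=0.38713 →hi
  mid=-1.92924 |R|=0.92924 →hi
  mid=-2.20029 |R|=1.20029 →lo
  mid=-2.06476 |R|=1.06476 →lo
  mid=-1.99700 |R|=0.99700 →hi
  mid=-2.03088 |R|=1.03088 →lo
  mid=-2.01394 |R|=1.01394 →lo
  ...
  [-2.00005,-1.99991] ⇒ x*=-2.0000
So |R|<1 on (-2.0000, 0).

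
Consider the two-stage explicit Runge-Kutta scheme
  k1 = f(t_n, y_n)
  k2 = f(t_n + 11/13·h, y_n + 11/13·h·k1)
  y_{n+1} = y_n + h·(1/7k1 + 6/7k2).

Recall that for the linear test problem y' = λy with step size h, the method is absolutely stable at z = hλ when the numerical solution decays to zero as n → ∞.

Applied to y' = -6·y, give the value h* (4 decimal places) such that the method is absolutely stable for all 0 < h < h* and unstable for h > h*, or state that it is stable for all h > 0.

(-1.3788,0); λ=-6 ⇒ h* = (91/66)/6 = 0.2298.

Test eqn y'=λy, z=hλ:
  k1=λy_n ⇒ h·k1=z·y_n;  k2=λ(1+11/13z)y_n ⇒ h·k2=z(1+11/13z)y_n
  y_{n+1}/y_n = 1 + 1/7z + 6/7z(1+11/13z) = 1 + z + 66/91z²
  so R(z) = 1 + z + 66/91z².

Boundary: |R(x)|=1, x<0.
x=-0.65: |R|=0.6564
R=1: x+66/91x²=0 ⇒ x=−91/66=-1.3788; min R=1−1/(4·66/91)=0.6553>−1
Confirm numerically:
  x=-0.956: |R|=0.70685 <1
  x=-0.935: |R|=0.69905 <1
  x=-0.773: |R|=0.66037 <1
  x=-0.589: |R|=0.66261 <1
  x=-1.677: |R|=1.36271 >1
  x=-1.587: |R|=1.23965 >1
  x=-1.434: |R|=1.05742 >1
Interval (-1.3788, 0).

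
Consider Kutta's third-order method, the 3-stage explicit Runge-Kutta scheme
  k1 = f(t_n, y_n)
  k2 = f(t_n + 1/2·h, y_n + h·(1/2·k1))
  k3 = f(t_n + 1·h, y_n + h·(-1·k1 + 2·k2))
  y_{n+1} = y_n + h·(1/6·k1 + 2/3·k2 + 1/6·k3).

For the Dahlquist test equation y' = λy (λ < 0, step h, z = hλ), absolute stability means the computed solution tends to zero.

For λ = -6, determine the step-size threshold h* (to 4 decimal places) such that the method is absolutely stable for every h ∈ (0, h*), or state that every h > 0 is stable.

(-2.5127,0); λ=-6 ⇒ h* = 0.4188.

With y'=λy (z=hλ):
  order 3, 3-stage ⇒ R(z)=1+z+z^2/2+z^3/6
  (e.g. R(-1.67)=-0.05179, |R|=0.05179)

Solve |R(x)|<1 on ℝ⁻.
x=-1.67: |R|=0.0518
|R(-1.78)|=0.1358 |R(-1.56)|=0.0241 |R(-0.96)|=0.3533
Bisect:
  x_lo=-3.0133 |R|=2.0334  x_hi=-0.3313 |R|=0.7175
  mid=-1.67232 |R|=0.05347 →hi
  mid=-2.34281 |R|=0.74161 →hi
  mid=-2.67805 |R|=1.29322 →lo
  mid=-2.51043 |R|=0.99620 →hi
  mid=-2.59424 |R|=1.13911 →lo
  mid=-2.55234 |R|=1.06629 →lo
  mid=-2.53138 |R|=1.03091 →lo
  mid=-2.52091 |R|=1.01347 →lo
  mid=-2.51567 |R|=1.00481 →lo
  ...
  [-2.51289,-2.51272] ⇒ x*=-2.5127
Stable set (-2.5127, 0).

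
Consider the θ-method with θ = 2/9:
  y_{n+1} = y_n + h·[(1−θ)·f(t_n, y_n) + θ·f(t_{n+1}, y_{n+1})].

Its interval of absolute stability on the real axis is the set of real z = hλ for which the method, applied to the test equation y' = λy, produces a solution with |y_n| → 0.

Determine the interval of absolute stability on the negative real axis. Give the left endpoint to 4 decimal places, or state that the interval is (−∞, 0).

Set f=λy, z=hλ:
  y_{n+1} = y_n + z·[7/9·y_n + 2/9·y_{n+1}] ⇒ (1 − 2/9z)y_{n+1} = (1 + 7/9z)y_n
  so R(z) = (1 + 7/9z)/(1 − 2/9z).

Need |R(x)|<1, x<0.
x=-0.84: |R|=0.2921
R=−1: 1+7/9x = −1+2/9x ⇒ -5/9x=2 ⇒ x=2/(-5/9)=-3.6000
Confirm numerically:
  x=-3.034: |R|=0.81218 <1
  x=-2.988: |R|=0.79567 <1
  x=-2.948: |R|=0.78115 <1
  x=-2.047: |R|=0.40698 <1
  x=-3.789: |R|=1.05700 >1
  x=-3.699: |R|=1.03019 >1
Stable set (-3.6000, 0).

(-3.6000, 0).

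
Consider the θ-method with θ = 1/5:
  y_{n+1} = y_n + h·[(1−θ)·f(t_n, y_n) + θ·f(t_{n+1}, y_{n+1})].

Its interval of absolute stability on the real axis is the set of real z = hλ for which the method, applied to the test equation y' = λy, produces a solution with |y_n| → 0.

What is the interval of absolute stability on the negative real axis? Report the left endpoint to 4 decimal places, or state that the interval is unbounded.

On y'=λy, z=hλ:
  y_{n+1} = y_n + z·[4/5·y_n + 1/5·y_{n+1}] ⇒ (1 − 1/5z)y_{n+1} = (1 + 4/5z)y_n
  R(z) = (1 + 4/5z)/(1 − 1/5z).

Boundary: |R(x)|=1, x<0.
x=-1.06: |R|=0.1254
R=−1: 1+4/5x = −1+1/5x ⇒ -3/5x=2 ⇒ x=2/(-3/5)=-3.3333
Confirm numerically:
  x=-3.098: |R|=0.91282 <1
  x=-2.240: |R|=0.54696 <1
  x=-1.612: |R|=0.21900 <1
  x=-3.840: |R|=1.17195 >1
  x=-3.743: |R|=1.14057 >1
Stable set (-3.3333, 0).

z∈(-3.3333,0).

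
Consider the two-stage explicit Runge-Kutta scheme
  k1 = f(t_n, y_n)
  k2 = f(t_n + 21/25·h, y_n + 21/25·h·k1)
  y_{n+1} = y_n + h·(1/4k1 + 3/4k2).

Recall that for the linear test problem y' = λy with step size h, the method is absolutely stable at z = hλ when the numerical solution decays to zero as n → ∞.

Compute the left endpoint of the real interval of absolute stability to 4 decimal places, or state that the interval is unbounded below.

On y'=λy, z=hλ:
  k1=λy_n ⇒ h·k1=z·y_n;  k2=λ(1+21/25z)y_n ⇒ h·k2=z(1+21/25z)y_n
  y_{n+1}/y_n = 1 + 1/4z + 3/4z(1+21/25z) = 1 + z + 63/100z²
  so R(z) = 1 + z + 63/100z².

Need |R(x)|<1, x<0.
x=-1.71: |R|=1.1322
R=1: x+63/100x²=0 ⇒ x=−100/63=-1.5873; min R=1−1/(4·63/100)=0.6032>−1
Confirm numerically:
  x=-1.565: |R|=0.97801 <1
  x=-1.304: |R|=0.76726 <1
  x=-0.997: |R|=0.62923 <1
  x=-1.979: |R|=1.48836 >1
  x=-1.939: |R|=1.42962 >1
  x=-1.808: |R|=1.25138 >1
Stable set (-1.5873, 0).

left endpoint -1.5873.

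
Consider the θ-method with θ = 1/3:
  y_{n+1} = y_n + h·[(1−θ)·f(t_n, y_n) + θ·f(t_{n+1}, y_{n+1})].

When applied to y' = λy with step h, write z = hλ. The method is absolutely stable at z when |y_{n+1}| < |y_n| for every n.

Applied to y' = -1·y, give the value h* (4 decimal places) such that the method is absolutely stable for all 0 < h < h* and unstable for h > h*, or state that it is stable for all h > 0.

(-6.0000,0); λ=-1 ⇒ h* = (6)/1 = 6.0000.

On y'=λy, z=hλ:
  y_{n+1} = y_n + z·[2/3·y_n + 1/3·y_{n+1}] ⇒ (1 − 1/3z)y_{n+1} = (1 + 2/3z)y_n
  R(z) = (1 + 2/3z)/(1 − 1/3z).

Find x<0 with |R(x)|<1.
x=-0.9: |R|=0.3077
R=−1: 1+2/3x = −1+1/3x ⇒ -1/3x=2 ⇒ x=2/(-1/3)=-6.0000
Confirm numerically:
  x=-4.726: |R|=0.83510 <1
  x=-4.456: |R|=0.79292 <1
  x=-4.026: |R|=0.71904 <1
  x=-3.836: |R|=0.68344 <1
  x=-6.581: |R|=1.06064 >1
  x=-6.431: |R|=1.04570 >1
  x=-6.067: |R|=1.00739 >1
Stable set (-6.0000, 0).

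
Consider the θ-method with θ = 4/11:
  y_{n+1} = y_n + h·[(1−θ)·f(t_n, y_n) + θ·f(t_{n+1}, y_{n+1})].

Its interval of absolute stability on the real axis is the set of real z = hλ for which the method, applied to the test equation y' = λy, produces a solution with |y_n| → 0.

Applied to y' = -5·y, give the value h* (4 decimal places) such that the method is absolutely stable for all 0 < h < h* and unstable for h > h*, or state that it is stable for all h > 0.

(-7.3333,0); λ=-5 ⇒ h* = (22/3)/5 = 1.4667.

Set f=λy, z=hλ:
  y_{n+1} = y_n + z·[7/11·y_n + 4/11·y_{n+1}] ⇒ (1 − 4/11z)y_{n+1} = (1 + 7/11z)y_n
  so R(z) = (1 + 7/11z)/(1 − 4/11z).

Solve |R(x)|<1 on ℝ⁻.
x=-1.56: |R|=0.0046
R=−1: 1+7/11x = −1+4/11x ⇒ -3/11x=2 ⇒ x=2/(-3/11)=-7.3333
Confirm numerically:
  x=-7.146: |R|=0.98580 <1
  x=-6.836: |R|=0.96109 <1
  x=-4.514: |R|=0.70891 <1
  x=-7.933: |R|=1.04210 >1
  x=-7.703: |R|=1.02652 >1
So |R|<1 on (-7.3333, 0).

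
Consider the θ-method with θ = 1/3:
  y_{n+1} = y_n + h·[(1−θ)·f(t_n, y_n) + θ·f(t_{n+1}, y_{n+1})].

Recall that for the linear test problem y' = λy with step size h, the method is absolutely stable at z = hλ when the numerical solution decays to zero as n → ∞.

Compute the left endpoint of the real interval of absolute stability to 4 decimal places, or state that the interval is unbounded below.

left endpoint -6.0000.

With y'=λy (z=hλ):
  y_{n+1} = y_n + z·[2/3·y_n + 1/3·y_{n+1}] ⇒ (1 − 1/3z)y_{n+1} = (1 + 2/3z)y_n
  ⇒ R(z) = (1 + 2/3z)/(1 − 1/3z).

Find x<0 with |R(x)|<1.
x=-1.12: |R|=0.1845
R=−1: 1+2/3x = −1+1/3x ⇒ -1/3x=2 ⇒ x=2/(-1/3)=-6.0000
Confirm numerically:
  x=-4.834: |R|=0.85116 <1
  x=-4.704: |R|=0.83178 <1
  x=-3.604: |R|=0.63719 <1
  x=-6.517: |R|=1.05432 >1
  x=-6.282: |R|=1.03038 >1
Interval (-6.0000, 0).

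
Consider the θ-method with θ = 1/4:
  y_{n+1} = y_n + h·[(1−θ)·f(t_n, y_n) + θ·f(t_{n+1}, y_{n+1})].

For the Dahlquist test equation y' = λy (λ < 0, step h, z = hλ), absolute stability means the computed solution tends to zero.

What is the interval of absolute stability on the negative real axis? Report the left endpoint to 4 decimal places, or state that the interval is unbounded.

z∈(-4.0000,0).

Test eqn y'=λy, z=hλ:
  y_{n+1} = y_n + z·[3/4·y_n + 1/4·y_{n+1}] ⇒ (1 − 1/4z)y_{n+1} = (1 + 3/4z)y_n
  R(z) = (1 + 3/4z)/(1 − 1/4z).

Solve |R(x)|<1 on ℝ⁻.
x=-0.55: |R|=0.5165
R=−1: 1+3/4x = −1+1/4x ⇒ -1/2x=2 ⇒ x=2/(-1/2)=-4.0000
Confirm numerically:
  x=-3.677: |R|=0.91585 <1
  x=-2.533: |R|=0.55090 <1
  x=-2.463: |R|=0.52437 <1
  x=-2.183: |R|=0.41226 <1
  x=-4.516: |R|=1.12118 >1
  x=-4.110: |R|=1.02713 >1
  x=-4.103: |R|=1.02542 >1
Stable set (-4.0000, 0).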